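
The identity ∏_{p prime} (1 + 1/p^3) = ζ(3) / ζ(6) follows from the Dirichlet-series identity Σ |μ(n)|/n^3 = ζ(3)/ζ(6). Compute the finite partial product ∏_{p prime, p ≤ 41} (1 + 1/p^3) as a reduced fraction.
∏ = 19748514390846878817381777408/16714921165084221808965643495

The primes p ≤ 41 are [2, 3, 5, 7, 11, 13, 17, 19, 23, 29, 31, 37, 41]. For each, (1 + 1/p^3) = (p^3 + 1)/p^3. Multiplying these fractions over p ∈ [2, 3, 5, 7, 11, 13, 17, 19, 23, 29, 31, 37, 41] gives 19748514390846878817381777408/16714921165084221808965643495. (In the limit P → ∞ this tends to ζ(3)/ζ(6).)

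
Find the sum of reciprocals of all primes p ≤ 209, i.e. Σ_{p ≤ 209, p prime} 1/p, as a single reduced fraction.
Σ 1/p = 15202313841027497739047080375538859939135227730139536997746371469607707132833646367/7799922041683461553249199106329813876687996789903550945093032474868511536164700810

π(209) = 46, so the primes ≤ 209 are [2, 3, 5, 7, 11, 13, 17, 19, 23, 29, 31, 37, 41, 43, 47, 53, 59, 61, 67, 71, 73, 79, 83, 89, 97, 101, 103, 107, 109, 113, 127, 131, 137, 139, 149, 151, 157, 163, 167, 173, 179, 181, 191, 193, 197, 199]. Summing 1/p over these primes: 15202313841027497739047080375538859939135227730139536997746371469607707132833646367/7799922041683461553249199106329813876687996789903550945093032474868511536164700810 ≈ 1.9490. Mertens estimate ln ln(209) + 0.2615 ≈ 1.9372.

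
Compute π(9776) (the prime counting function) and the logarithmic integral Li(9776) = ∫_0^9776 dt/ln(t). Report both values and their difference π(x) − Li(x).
π(9776) = 1205;  Li(9776) ≈ 1221.79;  π(x) − Li(x) ≈ -16.79.

Direct count of primes ≤ 9776 gives π(9776) = 1205. Numerical evaluation of the logarithmic integral gives Li(9776) ≈ 1221.79. The difference π(x) − Li(x) ≈ -16.79 is typically negative for small/moderate x (Li(x) overestimates), though Littlewood's theorem shows this sign changes infinitely often.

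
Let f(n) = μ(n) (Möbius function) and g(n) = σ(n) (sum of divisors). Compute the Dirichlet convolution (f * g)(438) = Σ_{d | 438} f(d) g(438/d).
(μ * σ)(438) = 438

Divisors of 438: [1, 2, 3, 6, 73, 146, 219, 438]. For each d | 438:
  d = 1: μ(1) · σ(438/1) = 1 · 888 = 888
  d = 2: μ(2) · σ(438/2) = -1 · 296 = -296
  d = 3: μ(3) · σ(438/3) = -1 · 222 = -222
  d = 6: μ(6) · σ(438/6) = 1 · 74 = 74
  d = 73: μ(73) · σ(438/73) = -1 · 12 = -12
  d = 146: μ(146) · σ(438/146) = 1 · 4 = 4
  d = 219: μ(219) · σ(438/219) = 1 · 3 = 3
  d = 438: μ(438) · σ(438/438) = -1 · 1 = -1
Summing: (μ * σ)(438) = 888 + -296 + -222 + 74 + -12 + 4 + 3 + -1 = 438.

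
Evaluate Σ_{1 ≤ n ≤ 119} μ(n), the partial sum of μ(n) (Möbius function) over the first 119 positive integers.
Σ_{n ≤ 119} μ(n) = -3

Compute μ(n) for each 1 ≤ n ≤ 119: μ(1) = 1, μ(2) = -1, μ(3) = -1, μ(4) = 0, μ(5) = -1, μ(6) = 1, μ(7) = -1, μ(8) = 0, μ(9) = 0, μ(10) = 1, μ(11) = -1, μ(12) = 0, μ(13) = -1, μ(14) = 1, μ(15) = 1, μ(16) = 0, μ(17) = -1, μ(18) = 0, μ(19) = -1, μ(20) = 0, μ(21) = 1, μ(22) = 1, μ(23) = -1, μ(24) = 0, μ(25) = 0, μ(26) = 1, μ(27) = 0, μ(28) = 0, μ(29) = -1, μ(30) = -1, μ(31) = -1, μ(32) = 0, μ(33) = 1, μ(34) = 1, μ(35) = 1, μ(36) = 0, μ(37) = -1, μ(38) = 1, μ(39) = 1, μ(40) = 0, μ(41) = -1, μ(42) = -1, μ(43) = -1, μ(44) = 0, μ(45) = 0, μ(46) = 1, μ(47) = -1, μ(48) = 0, μ(49) = 0, μ(50) = 0, μ(51) = 1, μ(52) = 0, μ(53) = -1, μ(54) = 0, μ(55) = 1, μ(56) = 0, μ(57) = 1, μ(58) = 1, μ(59) = -1, μ(60) = 0, μ(61) = -1, μ(62) = 1, μ(63) = 0, μ(64) = 0, μ(65) = 1, μ(66) = -1, μ(67) = -1, μ(68) = 0, μ(69) = 1, μ(70) = -1, μ(71) = -1, μ(72) = 0, μ(73) = -1, μ(74) = 1, μ(75) = 0, μ(76) = 0, μ(77) = 1, μ(78) = -1, μ(79) = -1, μ(80) = 0, μ(81) = 0, μ(82) = 1, μ(83) = -1, μ(84) = 0, μ(85) = 1, μ(86) = 1, μ(87) = 1, μ(88) = 0, μ(89) = -1, μ(90) = 0, μ(91) = 1, μ(92) = 0, μ(93) = 1, μ(94) = 1, μ(95) = 1, μ(96) = 0, μ(97) = -1, μ(98) = 0, μ(99) = 0, μ(100) = 0, μ(101) = -1, μ(102) = -1, μ(103) = -1, μ(104) = 0, μ(105) = -1, μ(106) = 1, μ(107) = -1, μ(108) = 0, μ(109) = -1, μ(110) = -1, μ(111) = 1, μ(112) = 0, μ(113) = -1, μ(114) = -1, μ(115) = 1, μ(116) = 0, μ(117) = 0, μ(118) = 1, μ(119) = 1. Summing all 119 values: -3. (Mertens function M(x) = Σ_{n ≤ x} μ(n); on average M(x) should be small (PNT ⟺ M(x) = o(x)).)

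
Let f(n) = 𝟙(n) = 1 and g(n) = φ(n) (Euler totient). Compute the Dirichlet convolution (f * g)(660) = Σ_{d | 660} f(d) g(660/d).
(𝟙 * φ)(660) = 660

Divisors of 660: [1, 2, 3, 4, 5, 6, 10, 11, 12, 15, 20, 22, 30, 33, 44, 55, 60, 66, 110, 132, 165, 220, 330, 660]. For each d | 660:
  d = 1: 𝟙(1) · φ(660/1) = 1 · 160 = 160
  d = 2: 𝟙(2) · φ(660/2) = 1 · 80 = 80
  d = 3: 𝟙(3) · φ(660/3) = 1 · 80 = 80
  d = 4: 𝟙(4) · φ(660/4) = 1 · 80 = 80
  d = 5: 𝟙(5) · φ(660/5) = 1 · 40 = 40
  d = 6: 𝟙(6) · φ(660/6) = 1 · 40 = 40
  d = 10: 𝟙(10) · φ(660/10) = 1 · 20 = 20
  d = 11: 𝟙(11) · φ(660/11) = 1 · 16 = 16
  d = 12: 𝟙(12) · φ(660/12) = 1 · 40 = 40
  d = 15: 𝟙(15) · φ(660/15) = 1 · 20 = 20
  d = 20: 𝟙(20) · φ(660/20) = 1 · 20 = 20
  d = 22: 𝟙(22) · φ(660/22) = 1 · 8 = 8
  d = 30: 𝟙(30) · φ(660/30) = 1 · 10 = 10
  d = 33: 𝟙(33) · φ(660/33) = 1 · 8 = 8
  d = 44: 𝟙(44) · φ(660/44) = 1 · 8 = 8
  d = 55: 𝟙(55) · φ(660/55) = 1 · 4 = 4
  d = 60: 𝟙(60) · φ(660/60) = 1 · 10 = 10
  d = 66: 𝟙(66) · φ(660/66) = 1 · 4 = 4
  d = 110: 𝟙(110) · φ(660/110) = 1 · 2 = 2
  d = 132: 𝟙(132) · φ(660/132) = 1 · 4 = 4
  d = 165: 𝟙(165) · φ(660/165) = 1 · 2 = 2
  d = 220: 𝟙(220) · φ(660/220) = 1 · 2 = 2
  d = 330: 𝟙(330) · φ(660/330) = 1 · 1 = 1
  d = 660: 𝟙(660) · φ(660/660) = 1 · 1 = 1
Summing: (𝟙 * φ)(660) = 160 + 80 + 80 + 80 + 40 + 40 + 20 + 16 + 40 + 20 + 20 + 8 + 10 + 8 + 8 + 4 + 10 + 4 + 2 + 4 + 2 + 2 + 1 + 1 = 660.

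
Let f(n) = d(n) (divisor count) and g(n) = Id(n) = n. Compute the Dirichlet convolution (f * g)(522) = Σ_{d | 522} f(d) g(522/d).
(d * Id)(522) = 2232

Divisors of 522: [1, 2, 3, 6, 9, 18, 29, 58, 87, 174, 261, 522]. For each d | 522:
  d = 1: d(1) · Id(522/1) = 1 · 522 = 522
  d = 2: d(2) · Id(522/2) = 2 · 261 = 522
  d = 3: d(3) · Id(522/3) = 2 · 174 = 348
  d = 6: d(6) · Id(522/6) = 4 · 87 = 348
  d = 9: d(9) · Id(522/9) = 3 · 58 = 174
  d = 18: d(18) · Id(522/18) = 6 · 29 = 174
  d = 29: d(29) · Id(522/29) = 2 · 18 = 36
  d = 58: d(58) · Id(522/58) = 4 · 9 = 36
  d = 87: d(87) · Id(522/87) = 4 · 6 = 24
  d = 174: d(174) · Id(522/174) = 8 · 3 = 24
  d = 261: d(261) · Id(522/261) = 6 · 2 = 12
  d = 522: d(522) · Id(522/522) = 12 · 1 = 12
Summing: (d * Id)(522) = 522 + 522 + 348 + 348 + 174 + 174 + 36 + 36 + 24 + 24 + 12 + 12 = 2232.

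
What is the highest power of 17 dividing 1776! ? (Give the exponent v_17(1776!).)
v_17(1776!) = 110

Legendre's formula: v_p(n!) = Σ_{k ≥ 1} ⌊n / p^k⌋. For p = 17, n = 1776, the terms are:
  ⌊1776/17^1⌋ = ⌊1776/17⌋ = 104
  ⌊1776/17^2⌋ = ⌊1776/289⌋ = 6
(the next term ⌊1776/17^3⌋ = 0, terminating the sum). Summing: v_17(1776!) = 104 + 6 = 110.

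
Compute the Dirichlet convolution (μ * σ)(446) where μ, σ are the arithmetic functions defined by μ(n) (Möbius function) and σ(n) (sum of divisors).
(μ * σ)(446) = 446

Divisors of 446: [1, 2, 223, 446]. For each d | 446:
  d = 1: μ(1) · σ(446/1) = 1 · 672 = 672
  d = 2: μ(2) · σ(446/2) = -1 · 224 = -224
  d = 223: μ(223) · σ(446/223) = -1 · 3 = -3
  d = 446: μ(446) · σ(446/446) = 1 · 1 = 1
Summing: (μ * σ)(446) = 672 + -224 + -3 + 1 = 446.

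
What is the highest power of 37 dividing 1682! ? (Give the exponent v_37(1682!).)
v_37(1682!) = 46

Legendre's formula: v_p(n!) = Σ_{k ≥ 1} ⌊n / p^k⌋. For p = 37, n = 1682, the terms are:
  ⌊1682/37^1⌋ = ⌊1682/37⌋ = 45
  ⌊1682/37^2⌋ = ⌊1682/1369⌋ = 1
(the next term ⌊1682/37^3⌋ = 0, terminating the sum). Summing: v_37(1682!) = 45 + 1 = 46.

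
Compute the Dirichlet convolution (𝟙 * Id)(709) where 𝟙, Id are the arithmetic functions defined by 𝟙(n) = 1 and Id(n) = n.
(𝟙 * Id)(709) = 710

Divisors of 709: [1, 709]. For each d | 709:
  d = 1: 𝟙(1) · Id(709/1) = 1 · 709 = 709
  d = 709: 𝟙(709) · Id(709/709) = 1 · 1 = 1
Summing: (𝟙 * Id)(709) = 709 + 1 = 710.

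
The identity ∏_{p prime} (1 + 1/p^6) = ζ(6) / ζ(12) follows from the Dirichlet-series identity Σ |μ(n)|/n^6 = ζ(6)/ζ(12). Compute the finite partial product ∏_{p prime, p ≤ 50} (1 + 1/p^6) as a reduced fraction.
∏ = 862155056480201047883460386910418315829132841121015872043175453729006428800800000/847666095717512475523225986389496867701830685289319692004055511811488189213173229

The primes p ≤ 50 are [2, 3, 5, 7, 11, 13, 17, 19, 23, 29, 31, 37, 41, 43, 47]. For each, (1 + 1/p^6) = (p^6 + 1)/p^6. Multiplying these fractions over p ∈ [2, 3, 5, 7, 11, 13, 17, 19, 23, 29, 31, 37, 41, 43, 47] gives 862155056480201047883460386910418315829132841121015872043175453729006428800800000/847666095717512475523225986389496867701830685289319692004055511811488189213173229. (In the limit P → ∞ this tends to ζ(6)/ζ(12).)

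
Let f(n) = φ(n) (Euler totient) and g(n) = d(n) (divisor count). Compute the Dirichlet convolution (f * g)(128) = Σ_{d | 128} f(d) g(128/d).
(φ * d)(128) = 255

Divisors of 128: [1, 2, 4, 8, 16, 32, 64, 128]. For each d | 128:
  d = 1: φ(1) · d(128/1) = 1 · 8 = 8
  d = 2: φ(2) · d(128/2) = 1 · 7 = 7
  d = 4: φ(4) · d(128/4) = 2 · 6 = 12
  d = 8: φ(8) · d(128/8) = 4 · 5 = 20
  d = 16: φ(16) · d(128/16) = 8 · 4 = 32
  d = 32: φ(32) · d(128/32) = 16 · 3 = 48
  d = 64: φ(64) · d(128/64) = 32 · 2 = 64
  d = 128: φ(128) · d(128/128) = 64 · 1 = 64
Summing: (φ * d)(128) = 8 + 7 + 12 + 20 + 32 + 48 + 64 + 64 = 255.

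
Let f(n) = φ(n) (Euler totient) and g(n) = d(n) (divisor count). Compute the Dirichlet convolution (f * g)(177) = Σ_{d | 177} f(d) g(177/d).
(φ * d)(177) = 240

Divisors of 177: [1, 3, 59, 177]. For each d | 177:
  d = 1: φ(1) · d(177/1) = 1 · 4 = 4
  d = 3: φ(3) · d(177/3) = 2 · 2 = 4
  d = 59: φ(59) · d(177/59) = 58 · 2 = 116
  d = 177: φ(177) · d(177/177) = 116 · 1 = 116
Summing: (φ * d)(177) = 4 + 4 + 116 + 116 = 240.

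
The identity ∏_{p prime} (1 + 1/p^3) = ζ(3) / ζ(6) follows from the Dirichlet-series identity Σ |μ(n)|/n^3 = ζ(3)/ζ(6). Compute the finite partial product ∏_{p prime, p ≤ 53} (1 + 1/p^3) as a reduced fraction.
∏ = 1193284353855226596885466673602596175872/1009953283877483663098780766542609340885

The primes p ≤ 53 are [2, 3, 5, 7, 11, 13, 17, 19, 23, 29, 31, 37, 41, 43, 47, 53]. For each, (1 + 1/p^3) = (p^3 + 1)/p^3. Multiplying these fractions over p ∈ [2, 3, 5, 7, 11, 13, 17, 19, 23, 29, 31, 37, 41, 43, 47, 53] gives 1193284353855226596885466673602596175872/1009953283877483663098780766542609340885. (In the limit P → ∞ this tends to ζ(3)/ζ(6).)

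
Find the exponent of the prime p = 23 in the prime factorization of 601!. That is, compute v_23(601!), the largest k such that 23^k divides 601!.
v_23(601!) = 27

Legendre's formula: v_p(n!) = Σ_{k ≥ 1} ⌊n / p^k⌋. For p = 23, n = 601, the terms are:
  ⌊601/23^1⌋ = ⌊601/23⌋ = 26
  ⌊601/23^2⌋ = ⌊601/529⌋ = 1
(the next term ⌊601/23^3⌋ = 0, terminating the sum). Summing: v_23(601!) = 26 + 1 = 27.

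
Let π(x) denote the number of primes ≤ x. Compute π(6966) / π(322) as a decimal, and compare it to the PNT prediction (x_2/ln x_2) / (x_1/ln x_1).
π(6966)/π(322) = 894/66 ≈ 13.5455;  PNT prediction ≈ 14.1176.

π(322) = 66 and π(6966) = 894, so π(6966)/π(322) ≈ 13.5455. The PNT-predicted ratio is (6966/ln(6966)) / (322/ln(322)) ≈ 14.1176. The two agree to within a few percent, as expected.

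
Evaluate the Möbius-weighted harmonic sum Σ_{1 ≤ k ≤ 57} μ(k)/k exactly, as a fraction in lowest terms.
Σ μ(k)/k = 519973962150962777/32589158477190044730

Values of μ(k) for 1 ≤ k ≤ 57: μ(1) = 1, μ(2) = -1, μ(3) = -1, μ(5) = -1, μ(6) = 1, μ(7) = -1, μ(10) = 1, μ(11) = -1, μ(13) = -1, μ(14) = 1, μ(15) = 1, μ(17) = -1, μ(19) = -1, μ(21) = 1, μ(22) = 1, μ(23) = -1, μ(26) = 1, μ(29) = -1, μ(30) = -1, μ(31) = -1, μ(33) = 1, μ(34) = 1, μ(35) = 1, μ(37) = -1, μ(38) = 1, μ(39) = 1, μ(41) = -1, μ(42) = -1, μ(43) = -1, μ(46) = 1, μ(47) = -1, μ(51) = 1, μ(53) = -1, μ(55) = 1, μ(57) = 1, with μ = 0 on non-squarefree integers. Summing μ(k)/k for k where μ(k) ≠ 0 gives 519973962150962777/32589158477190044730 ≈ 0.0160. (PNT ⟺ this sum → 0 as n → ∞.)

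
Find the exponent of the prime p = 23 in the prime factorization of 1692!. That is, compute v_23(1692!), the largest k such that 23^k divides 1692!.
v_23(1692!) = 76

Legendre's formula: v_p(n!) = Σ_{k ≥ 1} ⌊n / p^k⌋. For p = 23, n = 1692, the terms are:
  ⌊1692/23^1⌋ = ⌊1692/23⌋ = 73
  ⌊1692/23^2⌋ = ⌊1692/529⌋ = 3
(the next term ⌊1692/23^3⌋ = 0, terminating the sum). Summing: v_23(1692!) = 73 + 3 = 76.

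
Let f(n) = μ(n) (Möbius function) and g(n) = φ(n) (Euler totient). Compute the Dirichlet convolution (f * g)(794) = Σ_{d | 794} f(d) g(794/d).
(μ * φ)(794) = 0

Divisors of 794: [1, 2, 397, 794]. For each d | 794:
  d = 1: μ(1) · φ(794/1) = 1 · 396 = 396
  d = 2: μ(2) · φ(794/2) = -1 · 396 = -396
  d = 397: μ(397) · φ(794/397) = -1 · 1 = -1
  d = 794: μ(794) · φ(794/794) = 1 · 1 = 1
Summing: (μ * φ)(794) = 396 + -396 + -1 + 1 = 0.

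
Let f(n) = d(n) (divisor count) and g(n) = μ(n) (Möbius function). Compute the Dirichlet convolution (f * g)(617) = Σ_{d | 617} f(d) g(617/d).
(d * μ)(617) = 1

Divisors of 617: [1, 617]. For each d | 617:
  d = 1: d(1) · μ(617/1) = 1 · -1 = -1
  d = 617: d(617) · μ(617/617) = 2 · 1 = 2
Summing: (d * μ)(617) = -1 + 2 = 1.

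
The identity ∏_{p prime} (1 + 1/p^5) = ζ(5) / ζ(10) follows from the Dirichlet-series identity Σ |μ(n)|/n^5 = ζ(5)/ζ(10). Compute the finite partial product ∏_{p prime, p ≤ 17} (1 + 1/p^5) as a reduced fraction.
∏ = 45072610603883567072/43510716535257846875

The primes p ≤ 17 are [2, 3, 5, 7, 11, 13, 17]. For each, (1 + 1/p^5) = (p^5 + 1)/p^5. Multiplying these fractions over p ∈ [2, 3, 5, 7, 11, 13, 17] gives 45072610603883567072/43510716535257846875. (In the limit P → ∞ this tends to ζ(5)/ζ(10).)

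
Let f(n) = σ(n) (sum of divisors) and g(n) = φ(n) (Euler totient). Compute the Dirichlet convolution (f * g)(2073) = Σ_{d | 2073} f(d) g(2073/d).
(σ * φ)(2073) = 8292

Divisors of 2073: [1, 3, 691, 2073]. For each d | 2073:
  d = 1: σ(1) · φ(2073/1) = 1 · 1380 = 1380
  d = 3: σ(3) · φ(2073/3) = 4 · 690 = 2760
  d = 691: σ(691) · φ(2073/691) = 692 · 2 = 1384
  d = 2073: σ(2073) · φ(2073/2073) = 2768 · 1 = 2768
Summing: (σ * φ)(2073) = 1380 + 2760 + 1384 + 2768 = 8292.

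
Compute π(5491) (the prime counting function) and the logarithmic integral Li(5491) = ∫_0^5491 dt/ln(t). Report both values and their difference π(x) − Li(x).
π(5491) = 725;  Li(5491) ≈ 741.61;  π(x) − Li(x) ≈ -16.61.

Direct count of primes ≤ 5491 gives π(5491) = 725. Numerical evaluation of the logarithmic integral gives Li(5491) ≈ 741.61. The difference π(x) − Li(x) ≈ -16.61 is typically negative for small/moderate x (Li(x) overestimates), though Littlewood's theorem shows this sign changes infinitely often.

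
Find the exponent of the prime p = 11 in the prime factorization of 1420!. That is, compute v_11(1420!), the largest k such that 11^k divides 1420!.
v_11(1420!) = 141

Legendre's formula: v_p(n!) = Σ_{k ≥ 1} ⌊n / p^k⌋. For p = 11, n = 1420, the terms are:
  ⌊1420/11^1⌋ = ⌊1420/11⌋ = 129
  ⌊1420/11^2⌋ = ⌊1420/121⌋ = 11
  ⌊1420/11^3⌋ = ⌊1420/1331⌋ = 1
(the next term ⌊1420/11^4⌋ = 0, terminating the sum). Summing: v_11(1420!) = 129 + 11 + 1 = 141.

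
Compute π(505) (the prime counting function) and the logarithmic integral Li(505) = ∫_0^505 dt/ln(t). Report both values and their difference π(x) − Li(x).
π(505) = 96;  Li(505) ≈ 102.60;  π(x) − Li(x) ≈ -6.60.

Direct count of primes ≤ 505 gives π(505) = 96. Numerical evaluation of the logarithmic integral gives Li(505) ≈ 102.60. The difference π(x) − Li(x) ≈ -6.60 is typically negative for small/moderate x (Li(x) overestimates), though Littlewood's theorem shows this sign changes infinitely often.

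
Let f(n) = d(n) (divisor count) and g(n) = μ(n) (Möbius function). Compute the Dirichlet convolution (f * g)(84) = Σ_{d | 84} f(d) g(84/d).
(d * μ)(84) = 1

Divisors of 84: [1, 2, 3, 4, 6, 7, 12, 14, 21, 28, 42, 84]. For each d | 84:
  d = 1: d(1) · μ(84/1) = 1 · 0 = 0
  d = 2: d(2) · μ(84/2) = 2 · -1 = -2
  d = 3: d(3) · μ(84/3) = 2 · 0 = 0
  d = 4: d(4) · μ(84/4) = 3 · 1 = 3
  d = 6: d(6) · μ(84/6) = 4 · 1 = 4
  d = 7: d(7) · μ(84/7) = 2 · 0 = 0
  d = 12: d(12) · μ(84/12) = 6 · -1 = -6
  d = 14: d(14) · μ(84/14) = 4 · 1 = 4
  d = 21: d(21) · μ(84/21) = 4 · 0 = 0
  d = 28: d(28) · μ(84/28) = 6 · -1 = -6
  d = 42: d(42) · μ(84/42) = 8 · -1 = -8
  d = 84: d(84) · μ(84/84) = 12 · 1 = 12
Summing: (d * μ)(84) = 0 + -2 + 0 + 3 + 4 + 0 + -6 + 4 + 0 + -6 + -8 + 12 = 1.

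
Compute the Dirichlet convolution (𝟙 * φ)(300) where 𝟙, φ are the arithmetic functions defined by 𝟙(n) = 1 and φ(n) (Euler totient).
(𝟙 * φ)(300) = 300

Divisors of 300: [1, 2, 3, 4, 5, 6, 10, 12, 15, 20, 25, 30, 50, 60, 75, 100, 150, 300]. For each d | 300:
  d = 1: 𝟙(1) · φ(300/1) = 1 · 80 = 80
  d = 2: 𝟙(2) · φ(300/2) = 1 · 40 = 40
  d = 3: 𝟙(3) · φ(300/3) = 1 · 40 = 40
  d = 4: 𝟙(4) · φ(300/4) = 1 · 40 = 40
  d = 5: 𝟙(5) · φ(300/5) = 1 · 16 = 16
  d = 6: 𝟙(6) · φ(300/6) = 1 · 20 = 20
  d = 10: 𝟙(10) · φ(300/10) = 1 · 8 = 8
  d = 12: 𝟙(12) · φ(300/12) = 1 · 20 = 20
  d = 15: 𝟙(15) · φ(300/15) = 1 · 8 = 8
  d = 20: 𝟙(20) · φ(300/20) = 1 · 8 = 8
  d = 25: 𝟙(25) · φ(300/25) = 1 · 4 = 4
  d = 30: 𝟙(30) · φ(300/30) = 1 · 4 = 4
  d = 50: 𝟙(50) · φ(300/50) = 1 · 2 = 2
  d = 60: 𝟙(60) · φ(300/60) = 1 · 4 = 4
  d = 75: 𝟙(75) · φ(300/75) = 1 · 2 = 2
  d = 100: 𝟙(100) · φ(300/100) = 1 · 2 = 2
  d = 150: 𝟙(150) · φ(300/150) = 1 · 1 = 1
  d = 300: 𝟙(300) · φ(300/300) = 1 · 1 = 1
Summing: (𝟙 * φ)(300) = 80 + 40 + 40 + 40 + 16 + 20 + 8 + 20 + 8 + 8 + 4 + 4 + 2 + 4 + 2 + 2 + 1 + 1 = 300.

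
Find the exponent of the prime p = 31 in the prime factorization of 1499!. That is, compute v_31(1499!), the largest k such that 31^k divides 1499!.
v_31(1499!) = 49

Legendre's formula: v_p(n!) = Σ_{k ≥ 1} ⌊n / p^k⌋. For p = 31, n = 1499, the terms are:
  ⌊1499/31^1⌋ = ⌊1499/31⌋ = 48
  ⌊1499/31^2⌋ = ⌊1499/961⌋ = 1
(the next term ⌊1499/31^3⌋ = 0, terminating the sum). Summing: v_31(1499!) = 48 + 1 = 49.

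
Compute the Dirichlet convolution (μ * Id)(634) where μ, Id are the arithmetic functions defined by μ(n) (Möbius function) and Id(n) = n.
(μ * Id)(634) = 316

Divisors of 634: [1, 2, 317, 634]. For each d | 634:
  d = 1: μ(1) · Id(634/1) = 1 · 634 = 634
  d = 2: μ(2) · Id(634/2) = -1 · 317 = -317
  d = 317: μ(317) · Id(634/317) = -1 · 2 = -2
  d = 634: μ(634) · Id(634/634) = 1 · 1 = 1
Summing: (μ * Id)(634) = 634 + -317 + -2 + 1 = 316.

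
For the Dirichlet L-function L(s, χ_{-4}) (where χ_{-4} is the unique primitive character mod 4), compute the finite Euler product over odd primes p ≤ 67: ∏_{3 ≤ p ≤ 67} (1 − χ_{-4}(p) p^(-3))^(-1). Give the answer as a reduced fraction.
∏ = 497044101252700953274063170881740849527845657594881/512972994773739111227016105418519405174088647311360

The odd primes p ≤ 67 are [3, 5, 7, 11, 13, 17, 19, 23, 29, 31, 37, 41, 43, 47, 53, 59, 61, 67]. For each, χ(p) = 1 if p ≡ 1 mod 4, χ(p) = −1 if p ≡ 3 mod 4. Taking (1 − χ(p)/p^3)^(-1) = p^3/(p^3 − χ(p)): (1 − (-1)/3^3)^(-1) · (1 − (1)/5^3)^(-1) · (1 − (-1)/7^3)^(-1) · (1 − (-1)/11^3)^(-1) · (1 − (1)/13^3)^(-1) · (1 − (1)/17^3)^(-1) · (1 − (-1)/19^3)^(-1) · (1 − (-1)/23^3)^(-1) · (1 − (1)/29^3)^(-1) · (1 − (-1)/31^3)^(-1) · (1 − (1)/37^3)^(-1) · (1 − (1)/41^3)^(-1) · (1 − (-1)/43^3)^(-1) · (1 − (-1)/47^3)^(-1) · (1 − (1)/53^3)^(-1) · (1 − (-1)/59^3)^(-1) · (1 − (1)/61^3)^(-1) · (1 − (-1)/67^3)^(-1) = 497044101252700953274063170881740849527845657594881/512972994773739111227016105418519405174088647311360.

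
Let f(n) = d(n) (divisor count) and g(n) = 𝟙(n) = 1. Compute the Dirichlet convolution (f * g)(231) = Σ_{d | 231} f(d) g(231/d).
(d * 𝟙)(231) = 27

Divisors of 231: [1, 3, 7, 11, 21, 33, 77, 231]. For each d | 231:
  d = 1: d(1) · 𝟙(231/1) = 1 · 1 = 1
  d = 3: d(3) · 𝟙(231/3) = 2 · 1 = 2
  d = 7: d(7) · 𝟙(231/7) = 2 · 1 = 2
  d = 11: d(11) · 𝟙(231/11) = 2 · 1 = 2
  d = 21: d(21) · 𝟙(231/21) = 4 · 1 = 4
  d = 33: d(33) · 𝟙(231/33) = 4 · 1 = 4
  d = 77: d(77) · 𝟙(231/77) = 4 · 1 = 4
  d = 231: d(231) · 𝟙(231/231) = 8 · 1 = 8
Summing: (d * 𝟙)(231) = 1 + 2 + 2 + 2 + 4 + 4 + 4 + 8 = 27.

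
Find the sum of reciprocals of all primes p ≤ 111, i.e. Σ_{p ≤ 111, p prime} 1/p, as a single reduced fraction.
Σ 1/p = 514977313070181206962860776592994315598662571/279734996817854936178276161872067809674997230

π(111) = 29, so the primes ≤ 111 are [2, 3, 5, 7, 11, 13, 17, 19, 23, 29, 31, 37, 41, 43, 47, 53, 59, 61, 67, 71, 73, 79, 83, 89, 97, 101, 103, 107, 109]. Summing 1/p over these primes: 514977313070181206962860776592994315598662571/279734996817854936178276161872067809674997230 ≈ 1.8409. Mertens estimate ln ln(111) + 0.2615 ≈ 1.8111.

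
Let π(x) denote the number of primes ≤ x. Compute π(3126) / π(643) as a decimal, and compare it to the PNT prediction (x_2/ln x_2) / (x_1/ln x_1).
π(3126)/π(643) = 445/117 ≈ 3.8034;  PNT prediction ≈ 3.9063.

π(643) = 117 and π(3126) = 445, so π(3126)/π(643) ≈ 3.8034. The PNT-predicted ratio is (3126/ln(3126)) / (643/ln(643)) ≈ 3.9063. The two agree to within a few percent, as expected.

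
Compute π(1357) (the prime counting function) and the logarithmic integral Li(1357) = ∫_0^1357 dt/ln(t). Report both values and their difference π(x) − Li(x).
π(1357) = 217;  Li(1357) ≈ 228.13;  π(x) − Li(x) ≈ -11.13.

Direct count of primes ≤ 1357 gives π(1357) = 217. Numerical evaluation of the logarithmic integral gives Li(1357) ≈ 228.13. The difference π(x) − Li(x) ≈ -11.13 is typically negative for small/moderate x (Li(x) overestimates), though Littlewood's theorem shows this sign changes infinitely often.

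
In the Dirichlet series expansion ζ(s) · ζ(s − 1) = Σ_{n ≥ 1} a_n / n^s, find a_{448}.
σ(448) = 1016

In the product (Σ m^0/m^s)(Σ k / k^s) = Σ (Σ_{d | n} d) / n^s, the coefficient of 1/n^s is σ(n) = Σ_{d | n} d. For n = 448, divisors are [1, 2, 4, 7, 8, 14, 16, 28, 32, 56, 64, 112, 224, 448]; summing: σ(448) = 1016.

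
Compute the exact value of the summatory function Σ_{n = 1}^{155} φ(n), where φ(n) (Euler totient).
Σ_{n ≤ 155} φ(n) = 7356

Compute φ(n) for each 1 ≤ n ≤ 155: φ(1) = 1, φ(2) = 1, φ(3) = 2, φ(4) = 2, φ(5) = 4, φ(6) = 2, φ(7) = 6, φ(8) = 4, φ(9) = 6, φ(10) = 4, φ(11) = 10, φ(12) = 4, φ(13) = 12, φ(14) = 6, φ(15) = 8, φ(16) = 8, φ(17) = 16, φ(18) = 6, φ(19) = 18, φ(20) = 8, φ(21) = 12, φ(22) = 10, φ(23) = 22, φ(24) = 8, φ(25) = 20, φ(26) = 12, φ(27) = 18, φ(28) = 12, φ(29) = 28, φ(30) = 8, φ(31) = 30, φ(32) = 16, φ(33) = 20, φ(34) = 16, φ(35) = 24, φ(36) = 12, φ(37) = 36, φ(38) = 18, φ(39) = 24, φ(40) = 16, φ(41) = 40, φ(42) = 12, φ(43) = 42, φ(44) = 20, φ(45) = 24, φ(46) = 22, φ(47) = 46, φ(48) = 16, φ(49) = 42, φ(50) = 20, φ(51) = 32, φ(52) = 24, φ(53) = 52, φ(54) = 18, φ(55) = 40, φ(56) = 24, φ(57) = 36, φ(58) = 28, φ(59) = 58, φ(60) = 16, φ(61) = 60, φ(62) = 30, φ(63) = 36, φ(64) = 32, φ(65) = 48, φ(66) = 20, φ(67) = 66, φ(68) = 32, φ(69) = 44, φ(70) = 24, φ(71) = 70, φ(72) = 24, φ(73) = 72, φ(74) = 36, φ(75) = 40, φ(76) = 36, φ(77) = 60, φ(78) = 24, φ(79) = 78, φ(80) = 32, φ(81) = 54, φ(82) = 40, φ(83) = 82, φ(84) = 24, φ(85) = 64, φ(86) = 42, φ(87) = 56, φ(88) = 40, φ(89) = 88, φ(90) = 24, φ(91) = 72, φ(92) = 44, φ(93) = 60, φ(94) = 46, φ(95) = 72, φ(96) = 32, φ(97) = 96, φ(98) = 42, φ(99) = 60, φ(100) = 40, φ(101) = 100, φ(102) = 32, φ(103) = 102, φ(104) = 48, φ(105) = 48, φ(106) = 52, φ(107) = 106, φ(108) = 36, φ(109) = 108, φ(110) = 40, φ(111) = 72, φ(112) = 48, φ(113) = 112, φ(114) = 36, φ(115) = 88, φ(116) = 56, φ(117) = 72, φ(118) = 58, φ(119) = 96, φ(120) = 32, φ(121) = 110, φ(122) = 60, φ(123) = 80, φ(124) = 60, φ(125) = 100, φ(126) = 36, φ(127) = 126, φ(128) = 64, φ(129) = 84, φ(130) = 48, φ(131) = 130, φ(132) = 40, φ(133) = 108, φ(134) = 66, φ(135) = 72, φ(136) = 64, φ(137) = 136, φ(138) = 44, φ(139) = 138, φ(140) = 48, φ(141) = 92, φ(142) = 70, φ(143) = 120, φ(144) = 48, φ(145) = 112, φ(146) = 72, φ(147) = 84, φ(148) = 72, φ(149) = 148, φ(150) = 40, φ(151) = 150, φ(152) = 72, φ(153) = 96, φ(154) = 60, φ(155) = 120. Summing all 155 values: 7356. (Average order: Σ_{n ≤ x} φ(n) ~ (3/π²) x². For x = 155, (3/π²)·155² ≈ 7302.72.)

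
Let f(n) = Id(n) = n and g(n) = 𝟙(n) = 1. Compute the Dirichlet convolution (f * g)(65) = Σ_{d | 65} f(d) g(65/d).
(Id * 𝟙)(65) = 84

Divisors of 65: [1, 5, 13, 65]. For each d | 65:
  d = 1: Id(1) · 𝟙(65/1) = 1 · 1 = 1
  d = 5: Id(5) · 𝟙(65/5) = 5 · 1 = 5
  d = 13: Id(13) · 𝟙(65/13) = 13 · 1 = 13
  d = 65: Id(65) · 𝟙(65/65) = 65 · 1 = 65
Summing: (Id * 𝟙)(65) = 1 + 5 + 13 + 65 = 84.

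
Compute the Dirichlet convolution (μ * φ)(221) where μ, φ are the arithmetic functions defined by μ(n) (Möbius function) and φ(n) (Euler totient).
(μ * φ)(221) = 165

Divisors of 221: [1, 13, 17, 221]. For each d | 221:
  d = 1: μ(1) · φ(221/1) = 1 · 192 = 192
  d = 13: μ(13) · φ(221/13) = -1 · 16 = -16
  d = 17: μ(17) · φ(221/17) = -1 · 12 = -12
  d = 221: μ(221) · φ(221/221) = 1 · 1 = 1
Summing: (μ * φ)(221) = 192 + -16 + -12 + 1 = 165.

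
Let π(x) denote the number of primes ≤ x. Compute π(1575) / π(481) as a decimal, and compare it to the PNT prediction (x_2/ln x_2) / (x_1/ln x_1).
π(1575)/π(481) = 248/92 ≈ 2.6957;  PNT prediction ≈ 2.7469.

π(481) = 92 and π(1575) = 248, so π(1575)/π(481) ≈ 2.6957. The PNT-predicted ratio is (1575/ln(1575)) / (481/ln(481)) ≈ 2.7469. The two agree to within a few percent, as expected.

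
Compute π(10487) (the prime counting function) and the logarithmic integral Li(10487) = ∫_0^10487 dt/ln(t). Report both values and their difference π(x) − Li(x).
π(10487) = 1283;  Li(10487) ≈ 1298.88;  π(x) − Li(x) ≈ -15.88.

Direct count of primes ≤ 10487 gives π(10487) = 1283. Numerical evaluation of the logarithmic integral gives Li(10487) ≈ 1298.88. The difference π(x) − Li(x) ≈ -15.88 is typically negative for small/moderate x (Li(x) overestimates), though Littlewood's theorem shows this sign changes infinitely often.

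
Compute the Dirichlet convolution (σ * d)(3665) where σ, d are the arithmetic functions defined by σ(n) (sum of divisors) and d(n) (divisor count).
(σ * d)(3665) = 5888

Divisors of 3665: [1, 5, 733, 3665]. For each d | 3665:
  d = 1: σ(1) · d(3665/1) = 1 · 4 = 4
  d = 5: σ(5) · d(3665/5) = 6 · 2 = 12
  d = 733: σ(733) · d(3665/733) = 734 · 2 = 1468
  d = 3665: σ(3665) · d(3665/3665) = 4404 · 1 = 4404
Summing: (σ * d)(3665) = 4 + 12 + 1468 + 4404 = 5888.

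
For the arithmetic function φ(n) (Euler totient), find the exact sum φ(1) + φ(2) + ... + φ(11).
Σ_{n ≤ 11} φ(n) = 42

Compute φ(n) for each 1 ≤ n ≤ 11: φ(1) = 1, φ(2) = 1, φ(3) = 2, φ(4) = 2, φ(5) = 4, φ(6) = 2, φ(7) = 6, φ(8) = 4, φ(9) = 6, φ(10) = 4, φ(11) = 10. Summing all 11 values: 42. (Average order: Σ_{n ≤ x} φ(n) ~ (3/π²) x². For x = 11, (3/π²)·11² ≈ 36.78.)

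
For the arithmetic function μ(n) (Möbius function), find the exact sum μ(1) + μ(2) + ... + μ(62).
Σ_{n ≤ 62} μ(n) = -1

Compute μ(n) for each 1 ≤ n ≤ 62: μ(1) = 1, μ(2) = -1, μ(3) = -1, μ(4) = 0, μ(5) = -1, μ(6) = 1, μ(7) = -1, μ(8) = 0, μ(9) = 0, μ(10) = 1, μ(11) = -1, μ(12) = 0, μ(13) = -1, μ(14) = 1, μ(15) = 1, μ(16) = 0, μ(17) = -1, μ(18) = 0, μ(19) = -1, μ(20) = 0, μ(21) = 1, μ(22) = 1, μ(23) = -1, μ(24) = 0, μ(25) = 0, μ(26) = 1, μ(27) = 0, μ(28) = 0, μ(29) = -1, μ(30) = -1, μ(31) = -1, μ(32) = 0, μ(33) = 1, μ(34) = 1, μ(35) = 1, μ(36) = 0, μ(37) = -1, μ(38) = 1, μ(39) = 1, μ(40) = 0, μ(41) = -1, μ(42) = -1, μ(43) = -1, μ(44) = 0, μ(45) = 0, μ(46) = 1, μ(47) = -1, μ(48) = 0, μ(49) = 0, μ(50) = 0, μ(51) = 1, μ(52) = 0, μ(53) = -1, μ(54) = 0, μ(55) = 1, μ(56) = 0, μ(57) = 1, μ(58) = 1, μ(59) = -1, μ(60) = 0, μ(61) = -1, μ(62) = 1. Summing all 62 values: -1. (Mertens function M(x) = Σ_{n ≤ x} μ(n); on average M(x) should be small (PNT ⟺ M(x) = o(x)).)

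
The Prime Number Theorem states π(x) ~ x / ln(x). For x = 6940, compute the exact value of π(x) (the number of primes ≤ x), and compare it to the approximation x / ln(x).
π(6940) = 890;  x/ln(x) ≈ 784.62;  relative error ≈ 11.84%.

Directly count primes up to 6940: π(6940) = 890. The PNT approximation gives 6940/ln(6940) ≈ 6940/8.84506 ≈ 784.62. Relative error (π(x) − x/ln(x)) / π(x) ≈ 11.84%; the approximation is known to undercount slightly (Li(x) is a better estimate).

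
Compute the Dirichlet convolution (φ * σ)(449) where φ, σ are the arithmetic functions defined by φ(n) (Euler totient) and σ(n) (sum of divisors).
(φ * σ)(449) = 898

Divisors of 449: [1, 449]. For each d | 449:
  d = 1: φ(1) · σ(449/1) = 1 · 450 = 450
  d = 449: φ(449) · σ(449/449) = 448 · 1 = 448
Summing: (φ * σ)(449) = 450 + 448 = 898.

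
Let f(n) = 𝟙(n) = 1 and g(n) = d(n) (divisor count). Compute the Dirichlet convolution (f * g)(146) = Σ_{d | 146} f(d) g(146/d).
(𝟙 * d)(146) = 9

Divisors of 146: [1, 2, 73, 146]. For each d | 146:
  d = 1: 𝟙(1) · d(146/1) = 1 · 4 = 4
  d = 2: 𝟙(2) · d(146/2) = 1 · 2 = 2
  d = 73: 𝟙(73) · d(146/73) = 1 · 2 = 2
  d = 146: 𝟙(146) · d(146/146) = 1 · 1 = 1
Summing: (𝟙 * d)(146) = 4 + 2 + 2 + 1 = 9.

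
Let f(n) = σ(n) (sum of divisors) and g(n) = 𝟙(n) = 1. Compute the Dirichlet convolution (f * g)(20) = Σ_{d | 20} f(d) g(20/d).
(σ * 𝟙)(20) = 77

Divisors of 20: [1, 2, 4, 5, 10, 20]. For each d | 20:
  d = 1: σ(1) · 𝟙(20/1) = 1 · 1 = 1
  d = 2: σ(2) · 𝟙(20/2) = 3 · 1 = 3
  d = 4: σ(4) · 𝟙(20/4) = 7 · 1 = 7
  d = 5: σ(5) · 𝟙(20/5) = 6 · 1 = 6
  d = 10: σ(10) · 𝟙(20/10) = 18 · 1 = 18
  d = 20: σ(20) · 𝟙(20/20) = 42 · 1 = 42
Summing: (σ * 𝟙)(20) = 1 + 3 + 7 + 6 + 18 + 42 = 77.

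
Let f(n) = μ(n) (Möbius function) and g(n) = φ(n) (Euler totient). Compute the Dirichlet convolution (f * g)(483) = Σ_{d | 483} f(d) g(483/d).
(μ * φ)(483) = 105

Divisors of 483: [1, 3, 7, 21, 23, 69, 161, 483]. For each d | 483:
  d = 1: μ(1) · φ(483/1) = 1 · 264 = 264
  d = 3: μ(3) · φ(483/3) = -1 · 132 = -132
  d = 7: μ(7) · φ(483/7) = -1 · 44 = -44
  d = 21: μ(21) · φ(483/21) = 1 · 22 = 22
  d = 23: μ(23) · φ(483/23) = -1 · 12 = -12
  d = 69: μ(69) · φ(483/69) = 1 · 6 = 6
  d = 161: μ(161) · φ(483/161) = 1 · 2 = 2
  d = 483: μ(483) · φ(483/483) = -1 · 1 = -1
Summing: (μ * φ)(483) = 264 + -132 + -44 + 22 + -12 + 6 + 2 + -1 = 105.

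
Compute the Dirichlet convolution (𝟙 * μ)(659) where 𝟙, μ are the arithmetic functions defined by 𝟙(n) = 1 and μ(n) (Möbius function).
(𝟙 * μ)(659) = 0

Divisors of 659: [1, 659]. For each d | 659:
  d = 1: 𝟙(1) · μ(659/1) = 1 · -1 = -1
  d = 659: 𝟙(659) · μ(659/659) = 1 · 1 = 1
Summing: (𝟙 * μ)(659) = -1 + 1 = 0.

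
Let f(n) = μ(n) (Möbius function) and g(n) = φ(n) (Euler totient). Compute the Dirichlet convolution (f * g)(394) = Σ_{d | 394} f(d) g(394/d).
(μ * φ)(394) = 0

Divisors of 394: [1, 2, 197, 394]. For each d | 394:
  d = 1: μ(1) · φ(394/1) = 1 · 196 = 196
  d = 2: μ(2) · φ(394/2) = -1 · 196 = -196
  d = 197: μ(197) · φ(394/197) = -1 · 1 = -1
  d = 394: μ(394) · φ(394/394) = 1 · 1 = 1
Summing: (μ * φ)(394) = 196 + -196 + -1 + 1 = 0.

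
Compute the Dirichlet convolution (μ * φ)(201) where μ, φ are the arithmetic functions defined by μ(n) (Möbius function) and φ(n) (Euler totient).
(μ * φ)(201) = 65

Divisors of 201: [1, 3, 67, 201]. For each d | 201:
  d = 1: μ(1) · φ(201/1) = 1 · 132 = 132
  d = 3: μ(3) · φ(201/3) = -1 · 66 = -66
  d = 67: μ(67) · φ(201/67) = -1 · 2 = -2
  d = 201: μ(201) · φ(201/201) = 1 · 1 = 1
Summing: (μ * φ)(201) = 132 + -66 + -2 + 1 = 65.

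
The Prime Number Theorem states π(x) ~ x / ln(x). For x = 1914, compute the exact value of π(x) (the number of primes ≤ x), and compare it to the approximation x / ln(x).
π(1914) = 293;  x/ln(x) ≈ 253.28;  relative error ≈ 13.56%.

Directly count primes up to 1914: π(1914) = 293. The PNT approximation gives 1914/ln(1914) ≈ 1914/7.55695 ≈ 253.28. Relative error (π(x) − x/ln(x)) / π(x) ≈ 13.56%; the approximation is known to undercount slightly (Li(x) is a better estimate).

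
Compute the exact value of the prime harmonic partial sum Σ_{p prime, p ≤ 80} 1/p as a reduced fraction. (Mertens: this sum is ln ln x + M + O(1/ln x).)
Σ 1/p = 5692733621468679832887230172131/3217644767340672907899084554130

π(80) = 22, so the primes ≤ 80 are [2, 3, 5, 7, 11, 13, 17, 19, 23, 29, 31, 37, 41, 43, 47, 53, 59, 61, 67, 71, 73, 79]. Summing 1/p over these primes: 5692733621468679832887230172131/3217644767340672907899084554130 ≈ 1.7692. Mertens estimate ln ln(80) + 0.2615 ≈ 1.7390.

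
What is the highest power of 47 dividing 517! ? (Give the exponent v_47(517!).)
v_47(517!) = 11

Legendre's formula: v_p(n!) = Σ_{k ≥ 1} ⌊n / p^k⌋. For p = 47, n = 517, the terms are:
  ⌊517/47^1⌋ = ⌊517/47⌋ = 11
(the next term ⌊517/47^2⌋ = 0, terminating the sum). Summing: v_47(517!) = 11 = 11.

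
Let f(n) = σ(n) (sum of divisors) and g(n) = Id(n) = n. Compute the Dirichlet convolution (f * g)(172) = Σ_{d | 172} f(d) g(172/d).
(σ * Id)(172) = 1479

Divisors of 172: [1, 2, 4, 43, 86, 172]. For each d | 172:
  d = 1: σ(1) · Id(172/1) = 1 · 172 = 172
  d = 2: σ(2) · Id(172/2) = 3 · 86 = 258
  d = 4: σ(4) · Id(172/4) = 7 · 43 = 301
  d = 43: σ(43) · Id(172/43) = 44 · 4 = 176
  d = 86: σ(86) · Id(172/86) = 132 · 2 = 264
  d = 172: σ(172) · Id(172/172) = 308 · 1 = 308
Summing: (σ * Id)(172) = 172 + 258 + 301 + 176 + 264 + 308 = 1479.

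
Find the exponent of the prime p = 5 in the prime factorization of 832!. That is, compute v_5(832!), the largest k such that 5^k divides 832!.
v_5(832!) = 206

Legendre's formula: v_p(n!) = Σ_{k ≥ 1} ⌊n / p^k⌋. For p = 5, n = 832, the terms are:
  ⌊832/5^1⌋ = ⌊832/5⌋ = 166
  ⌊832/5^2⌋ = ⌊832/25⌋ = 33
  ⌊832/5^3⌋ = ⌊832/125⌋ = 6
  ⌊832/5^4⌋ = ⌊832/625⌋ = 1
(the next term ⌊832/5^5⌋ = 0, terminating the sum). Summing: v_5(832!) = 166 + 33 + 6 + 1 = 206.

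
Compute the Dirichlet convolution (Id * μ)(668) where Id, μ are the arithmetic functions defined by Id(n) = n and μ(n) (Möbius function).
(Id * μ)(668) = 332

Divisors of 668: [1, 2, 4, 167, 334, 668]. For each d | 668:
  d = 1: Id(1) · μ(668/1) = 1 · 0 = 0
  d = 2: Id(2) · μ(668/2) = 2 · 1 = 2
  d = 4: Id(4) · μ(668/4) = 4 · -1 = -4
  d = 167: Id(167) · μ(668/167) = 167 · 0 = 0
  d = 334: Id(334) · μ(668/334) = 334 · -1 = -334
  d = 668: Id(668) · μ(668/668) = 668 · 1 = 668
Summing: (Id * μ)(668) = 0 + 2 + -4 + 0 + -334 + 668 = 332.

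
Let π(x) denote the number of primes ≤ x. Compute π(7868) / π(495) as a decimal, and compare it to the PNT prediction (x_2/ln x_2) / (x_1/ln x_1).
π(7868)/π(495) = 993/94 ≈ 10.5638;  PNT prediction ≈ 10.9939.

π(495) = 94 and π(7868) = 993, so π(7868)/π(495) ≈ 10.5638. The PNT-predicted ratio is (7868/ln(7868)) / (495/ln(495)) ≈ 10.9939. The two agree to within a few percent, as expected.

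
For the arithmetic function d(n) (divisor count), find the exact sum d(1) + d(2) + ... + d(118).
Σ_{n ≤ 118} d(n) = 582

Compute d(n) for each 1 ≤ n ≤ 118: d(1) = 1, d(2) = 2, d(3) = 2, d(4) = 3, d(5) = 2, d(6) = 4, d(7) = 2, d(8) = 4, d(9) = 3, d(10) = 4, d(11) = 2, d(12) = 6, d(13) = 2, d(14) = 4, d(15) = 4, d(16) = 5, d(17) = 2, d(18) = 6, d(19) = 2, d(20) = 6, d(21) = 4, d(22) = 4, d(23) = 2, d(24) = 8, d(25) = 3, d(26) = 4, d(27) = 4, d(28) = 6, d(29) = 2, d(30) = 8, d(31) = 2, d(32) = 6, d(33) = 4, d(34) = 4, d(35) = 4, d(36) = 9, d(37) = 2, d(38) = 4, d(39) = 4, d(40) = 8, d(41) = 2, d(42) = 8, d(43) = 2, d(44) = 6, d(45) = 6, d(46) = 4, d(47) = 2, d(48) = 10, d(49) = 3, d(50) = 6, d(51) = 4, d(52) = 6, d(53) = 2, d(54) = 8, d(55) = 4, d(56) = 8, d(57) = 4, d(58) = 4, d(59) = 2, d(60) = 12, d(61) = 2, d(62) = 4, d(63) = 6, d(64) = 7, d(65) = 4, d(66) = 8, d(67) = 2, d(68) = 6, d(69) = 4, d(70) = 8, d(71) = 2, d(72) = 12, d(73) = 2, d(74) = 4, d(75) = 6, d(76) = 6, d(77) = 4, d(78) = 8, d(79) = 2, d(80) = 10, d(81) = 5, d(82) = 4, d(83) = 2, d(84) = 12, d(85) = 4, d(86) = 4, d(87) = 4, d(88) = 8, d(89) = 2, d(90) = 12, d(91) = 4, d(92) = 6, d(93) = 4, d(94) = 4, d(95) = 4, d(96) = 12, d(97) = 2, d(98) = 6, d(99) = 6, d(100) = 9, d(101) = 2, d(102) = 8, d(103) = 2, d(104) = 8, d(105) = 8, d(106) = 4, d(107) = 2, d(108) = 12, d(109) = 2, d(110) = 8, d(111) = 4, d(112) = 10, d(113) = 2, d(114) = 8, d(115) = 4, d(116) = 6, d(117) = 6, d(118) = 4. Summing all 118 values: 582. (Dirichlet's divisor formula: Σ_{n ≤ x} d(n) = x ln(x) + (2γ − 1) x + O(√x). For x = 118, the asymptotic estimate is ≈ 581.16.)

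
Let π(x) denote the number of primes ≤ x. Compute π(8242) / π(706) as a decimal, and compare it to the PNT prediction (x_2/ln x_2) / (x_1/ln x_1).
π(8242)/π(706) = 1034/126 ≈ 8.2063;  PNT prediction ≈ 8.4927.

π(706) = 126 and π(8242) = 1034, so π(8242)/π(706) ≈ 8.2063. The PNT-predicted ratio is (8242/ln(8242)) / (706/ln(706)) ≈ 8.4927. The two agree to within a few percent, as expected.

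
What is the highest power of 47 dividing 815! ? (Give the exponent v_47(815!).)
v_47(815!) = 17

Legendre's formula: v_p(n!) = Σ_{k ≥ 1} ⌊n / p^k⌋. For p = 47, n = 815, the terms are:
  ⌊815/47^1⌋ = ⌊815/47⌋ = 17
(the next term ⌊815/47^2⌋ = 0, terminating the sum). Summing: v_47(815!) = 17 = 17.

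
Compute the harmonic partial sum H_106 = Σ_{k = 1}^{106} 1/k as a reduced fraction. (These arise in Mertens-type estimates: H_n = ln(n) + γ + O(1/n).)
H_106 = 760893664482154975191407476065305792641722041/145060212702939779988529042870810778780278080

Direct summation: H_106 = 1 + 1/2 + ... + 1/106. The least common denominator is lcm(1, ..., 106) = 725301063514698899942645214354053893901390400; over this denominator the numerator is 725301063514698899942645214354053893901390400 + 362650531757349449971322607177026946950695200 + 241767021171566299980881738118017964633796800 + 181325265878674724985661303588513473475347600 + 145060212702939779988529042870810778780278080 + 120883510585783149990440869059008982316898400 + 103614437644956985706092173479150556271627200 + 90662632939337362492830651794256736737673800 + 80589007057188766660293912706005988211265600 + 72530106351469889994264521435405389390139040 + 65936460319518081812967746759459444900126400 + 60441755292891574995220434529504491158449200 + 55792389501130684610972708796465684146260800 + 51807218822478492853046086739575278135813600 + 48353404234313259996176347623603592926759360 + 45331316469668681246415325897128368368836900 + 42664768442041111761332071432591405523611200 + 40294503528594383330146956353002994105632800 + 38173740184984152628560274439687047047441600 + 36265053175734944997132260717702694695069520 + 34538145881652328568697391159716852090542400 + 32968230159759040906483873379729722450063200 + 31534828848465169562723704971915386691364800 + 30220877646445787497610217264752245579224600 + 29012042540587955997705808574162155756055616 + 27896194750565342305486354398232842073130400 + 26863002352396255553431304235335329403755200 + 25903609411239246426523043369787639067906800 + 25010381500506858618711903943243237720737600 + 24176702117156629998088173811801796463379680 + 23396808500474158062665974656582383674238400 + 22665658234834340623207662948564184184418450 + 21978820106506027270989248919819814966708800 + 21332384221020555880666035716295702761805600 + 20722887528991397141218434695830111254325440 + 20147251764297191665073478176501497052816400 + 19602731446343213511963384171731186321659200 + 19086870092492076314280137219843523523720800 + 18597463167043561536990902932155228048753600 + 18132526587867472498566130358851347347534760 + 17690269841821924388845005228147655948814400 + 17269072940826164284348695579858426045271200 + 16867466593365090696340586380326834741892800 + 16484115079879520453241936689864861225031600 + 16117801411437753332058782541201197642253120 + 15767414424232584781361852485957693345682400 + 15431937521589338296652025837320295614923200 + 15110438823222893748805108632376122789612300 + 14802062520708140815156024782735793753089600 + 14506021270293977998852904287081077878027808 + 14221589480680370587110690477530468507870400 + 13948097375282671152743177199116421036565200 + 13684925726692432074389532346302903658516800 + 13431501176198127776715652117667664701877600 + 13187292063903616362593549351891888980025280 + 12951804705619623213261521684893819533953400 + 12724580061661384209520091479895682349147200 + 12505190750253429309355951971621618860368800 + 12293238364655913558349918887356845659345600 + 12088351058578314999044086905900898231689840 + 11890181369093424589223692038591047441006400 + 11698404250237079031332987328291191837119200 + 11512715293884109522899130386572284030180800 + 11332829117417170311603831474282092092209225 + 11158477900226136922194541759293136829252160 + 10989410053253013635494624459909907483354400 + 10825389007682073133472316632150058117931200 + 10666192110510277940333017858147851380902800 + 10511609616155056520907901657305128897121600 + 10361443764495698570609217347915055627162720 + 10215507936826745069614721328930336533822400 + 10073625882148595832536739088250748526408200 + 9935631007050669862228016634987039642484800 + 9801365723171606755981692085865593160829600 + 9670680846862651999235269524720718585351872 + 9543435046246038157140068609921761761860400 + 9419494331359725973281106679922777842875200 + 9298731583521780768495451466077614024376800 + 9181026120439226581552471067772834100017600 + 9066263293933736249283065179425673673767380 + 8954334117465418517810434745111776467918400 + 8845134920910962194422502614073827974407200 + 8738567030297577107742713425952456553028800 + 8634536470413082142174347789929213022635600 + 8532953688408222352266414286518281104722240 + 8433733296682545348170293190163417370946400 + 8336793833502286206237301314414412573579200 + 8242057539939760226620968344932430612515800 + 8149450151850549437557811397236560605633600 + 8058900705718876666029391270600598821126560 + 7970341357304383515853244113780812020894400 + 7883707212116292390680926242978846672841200 + 7798936166824719354221991552194127891412800 + 7715968760794669148326012918660147807461600 + 7634748036996830525712054887937409409488320 + 7555219411611446874402554316188061394806150 + 7477330551697926803532424890247978287643200 + 7401031260354070407578012391367896876544800 + 7326273368835342423663082973273271655569600 + 7253010635146988999426452143540538939013904 + 7181198648660385147946982320337167266350400 + 7110794740340185293555345238765234253935200 + 7041757898200960193617914702466542659236800 + 6974048687641335576371588599558210518282600 + 6907629176330465713739478231943370418108480 + 6842462863346216037194766173151451829258400 = 3804468322410774875957037380326528963208610205, so H_106 = 3804468322410774875957037380326528963208610205/725301063514698899942645214354053893901390400; reducing by gcd(3804468322410774875957037380326528963208610205, 725301063514698899942645214354053893901390400) = 5 gives 760893664482154975191407476065305792641722041/145060212702939779988529042870810778780278080 ≈ 5.24536. (The PNT-adjacent estimate ln(106) + γ ≈ 5.24065 matches within O(1/n).)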